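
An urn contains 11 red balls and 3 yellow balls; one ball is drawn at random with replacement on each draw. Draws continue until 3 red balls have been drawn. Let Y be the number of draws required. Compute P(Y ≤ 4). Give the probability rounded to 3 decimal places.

Finishing within 4 draws ⇔ at least 3 successes in the first 4. With X ~ Binomial(4, 0.785714), P(Y ≤ 4) = 1 − P(X ≤ 2).
  k=0: C(4,0)·0.785714^0·0.214286^4 = 0.00211
  k=1: C(4,1)·0.785714^1·0.214286^3 = 0.03092
  k=2: C(4,2)·0.785714^2·0.214286^2 = 0.17009
1 − 0.20312 = 0.79688

0.797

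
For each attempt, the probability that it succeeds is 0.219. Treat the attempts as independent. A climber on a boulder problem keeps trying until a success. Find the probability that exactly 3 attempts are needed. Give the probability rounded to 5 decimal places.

0.13358

Geometric (trials to first success), p = 0.219.
P(Y = 3) = (1−p)^2 · p = 0.60996 · 0.219 = 0.1335815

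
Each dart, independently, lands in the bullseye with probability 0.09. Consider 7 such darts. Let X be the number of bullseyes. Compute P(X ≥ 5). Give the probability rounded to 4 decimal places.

0.0001

X ~ Binomial(7, 0.09); P(X ≥ 5) = Σ C(7,k) p^k (1−p)^(7−k) over k:
  k=5: C(7,5)·0.09^5·0.91^2 = 0.000103
  k=6: C(7,6)·0.09^6·0.91^1 = 0.000003
  k=7: C(7,7)·0.09^7·0.91^0 = 0.000000
Total = 0.000106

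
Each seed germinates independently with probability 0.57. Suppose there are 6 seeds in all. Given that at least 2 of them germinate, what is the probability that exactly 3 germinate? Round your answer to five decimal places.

X ~ Binomial(6, 0.57). Want P(X=3 | X≥2) = P(X=3) / P(X≥2).
P(X=3) = C(6,3)·0.57^3·0.43^3 = 0.2944828
P(X≥2) = 1 − 0.0063214 − 0.0502769 = 0.9434017
Ratio = 0.2944828 / 0.9434017 = 0.3121499

0.31215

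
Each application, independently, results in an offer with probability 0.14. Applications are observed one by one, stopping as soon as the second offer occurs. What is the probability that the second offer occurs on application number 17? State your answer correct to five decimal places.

Y = trial on which the second success occurs; negative binomial, r=2, p=0.14.
P(Y=17) = C(16,1) · p^2 · (1−p)^15
= 16 · 0.0196 · 0.10411 = 0.0326477

0.03265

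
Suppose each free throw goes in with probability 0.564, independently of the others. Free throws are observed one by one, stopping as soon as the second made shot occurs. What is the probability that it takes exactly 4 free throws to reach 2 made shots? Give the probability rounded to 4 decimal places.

Y = trial on which the second success occurs; negative binomial, r=2, p=0.564.
P(Y=4) = C(3,1) · p^2 · (1−p)^2
= 3 · 0.3181 · 0.1901 = 0.181406

0.1814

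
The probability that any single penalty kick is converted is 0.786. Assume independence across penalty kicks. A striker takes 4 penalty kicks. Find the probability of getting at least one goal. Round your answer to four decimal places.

P(at least one) = 1 − P(none) = 1 − (1 − 0.786)^4
= 1 − 0.002097 = 0.997903

0.9979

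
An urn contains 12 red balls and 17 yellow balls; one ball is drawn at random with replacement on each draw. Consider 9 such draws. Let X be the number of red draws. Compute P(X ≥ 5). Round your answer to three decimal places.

0.296

X ~ Binomial(9, 0.413793); P(X ≥ 5) = Σ C(9,k) p^k (1−p)^(9−k) over k:
  k=5: C(9,5)·0.413793^5·0.586207^4 = 0.18051
  k=6: C(9,6)·0.413793^6·0.586207^3 = 0.08494
  k=7: C(9,7)·0.413793^7·0.586207^2 = 0.02570
  k=8: C(9,8)·0.413793^8·0.586207^1 = 0.00453
  k=9: C(9,9)·0.413793^9·0.586207^0 = 0.00036
Total = 0.29604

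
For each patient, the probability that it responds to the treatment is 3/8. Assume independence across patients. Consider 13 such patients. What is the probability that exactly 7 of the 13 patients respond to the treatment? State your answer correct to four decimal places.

X ~ Binomial(n=13, p=0.375).
P(X=7) = C(13,7) · p^7 · (1−p)^6
= 1716 · 0.0010428 · 0.059605 = 0.106664

0.1067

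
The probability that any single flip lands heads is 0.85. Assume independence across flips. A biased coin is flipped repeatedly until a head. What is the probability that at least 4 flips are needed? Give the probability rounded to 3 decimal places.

0.003

Y = number of flips to the first success; geometric, p = 0.85.
P(Y > 3) = P(first 3 all fail) = (1−p)^3 = 0.00337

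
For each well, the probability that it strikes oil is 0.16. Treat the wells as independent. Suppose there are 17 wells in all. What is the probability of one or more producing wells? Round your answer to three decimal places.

P(at least one) = 1 − P(none) = 1 − (1 − 0.16)^17
= 1 − 0.05161 = 0.94839

0.948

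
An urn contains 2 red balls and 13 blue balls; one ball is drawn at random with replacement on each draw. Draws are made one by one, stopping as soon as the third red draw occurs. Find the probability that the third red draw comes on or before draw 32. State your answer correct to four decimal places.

0.8187

Finishing within 32 draws ⇔ at least 3 successes in the first 32. With X ~ Binomial(32, 0.133333), P(Y ≤ 32) = 1 − P(X ≤ 2).
  k=0: C(32,0)·0.133333^0·0.866667^32 = 0.010263
  k=1: C(32,1)·0.133333^1·0.866667^31 = 0.050525
  k=2: C(32,2)·0.133333^2·0.866667^30 = 0.120482
1 − 0.181269 = 0.818731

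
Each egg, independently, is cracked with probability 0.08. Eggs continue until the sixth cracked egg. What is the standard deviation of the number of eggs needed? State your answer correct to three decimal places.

29.368

Y = total eggs until the sixth success; negative binomial with r=6, p=0.08.
SD(Y) = √[r(1−p)/p²] = √(862.50000) = 29.36835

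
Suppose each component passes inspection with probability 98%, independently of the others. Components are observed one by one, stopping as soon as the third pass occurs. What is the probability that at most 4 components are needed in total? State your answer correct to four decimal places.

Finishing within 4 components ⇔ at least 3 successes in the first 4. With X ~ Binomial(4, 0.98), P(Y ≤ 4) = 1 − P(X ≤ 2).
  k=0: C(4,0)·0.98^0·0.02^4 = 0.000000
  k=1: C(4,1)·0.98^1·0.02^3 = 0.000031
  k=2: C(4,2)·0.98^2·0.02^2 = 0.002305
1 − 0.002336 = 0.997664

0.9977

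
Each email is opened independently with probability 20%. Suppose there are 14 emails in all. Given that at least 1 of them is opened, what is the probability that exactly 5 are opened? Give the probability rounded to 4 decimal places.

X ~ Binomial(14, 0.20). Want P(X=5 | X≥1) = P(X=5) / P(X≥1).
P(X=5) = C(14,5)·0.20^5·0.80^9 = 0.085985
P(X≥1) = 1 − 0.043980 = 0.956020
Ratio = 0.085985 / 0.956020 = 0.089941

0.0899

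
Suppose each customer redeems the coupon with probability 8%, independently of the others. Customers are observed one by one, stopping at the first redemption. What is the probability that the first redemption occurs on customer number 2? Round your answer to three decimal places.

Geometric (trials to first success), p = 0.08.
P(Y = 2) = (1−p)^1 · p = 0.92 · 0.08 = 0.07360

0.074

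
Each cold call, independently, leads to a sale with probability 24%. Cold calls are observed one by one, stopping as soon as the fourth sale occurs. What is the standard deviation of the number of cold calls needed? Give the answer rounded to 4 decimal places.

7.2648

Y = total cold calls until the fourth success; negative binomial with r=4, p=0.24.
SD(Y) = √[r(1−p)/p²] = √(52.777778) = 7.264832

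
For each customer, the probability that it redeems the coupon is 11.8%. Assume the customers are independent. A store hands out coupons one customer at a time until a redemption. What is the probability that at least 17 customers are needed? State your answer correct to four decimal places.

0.1341

Y = number of customers to the first success; geometric, p = 0.118.
P(Y > 16) = P(first 16 all fail) = (1−p)^16 = 0.134121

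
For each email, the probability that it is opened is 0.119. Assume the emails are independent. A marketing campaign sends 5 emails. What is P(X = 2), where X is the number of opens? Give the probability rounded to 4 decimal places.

0.0968

X ~ Binomial(n=5, p=0.119).
P(X=2) = C(5,2) · p^2 · (1−p)^3
= 10 · 0.014161 · 0.6838 = 0.096833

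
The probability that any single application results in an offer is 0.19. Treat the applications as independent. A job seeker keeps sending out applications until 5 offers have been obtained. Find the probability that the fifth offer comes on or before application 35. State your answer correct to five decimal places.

Finishing within 35 applications ⇔ at least 5 successes in the first 35. With X ~ Binomial(35, 0.19), P(Y ≤ 35) = 1 − P(X ≤ 4).
  k=0: C(35,0)·0.19^0·0.81^35 = 0.0006266
  k=1: C(35,1)·0.19^1·0.81^34 = 0.0051441
  k=2: C(35,2)·0.19^2·0.81^33 = 0.0205130
  k=3: C(35,3)·0.19^3·0.81^32 = 0.0529287
  k=4: C(35,4)·0.19^4·0.81^31 = 0.0993230
1 − 0.1785354 = 0.8214646

0.82146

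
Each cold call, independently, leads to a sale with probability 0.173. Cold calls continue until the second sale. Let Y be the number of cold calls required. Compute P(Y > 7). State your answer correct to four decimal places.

Needing more than 7 cold calls ⇔ fewer than 2 successes in the first 7. With X ~ Binomial(7, 0.173), P(Y > 7) = P(X ≤ 1).
  k=0: C(7,0)·0.173^0·0.827^7 = 0.264569
  k=1: C(7,1)·0.173^1·0.827^6 = 0.387416
P(X ≤ 1) = 0.651984

0.6520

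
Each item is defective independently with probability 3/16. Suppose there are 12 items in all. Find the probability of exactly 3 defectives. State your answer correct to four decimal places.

0.2238

X ~ Binomial(n=12, p=0.1875).
P(X=3) = C(12,3) · p^3 · (1−p)^9
= 220 · 0.0065918 · 0.15432 = 0.223788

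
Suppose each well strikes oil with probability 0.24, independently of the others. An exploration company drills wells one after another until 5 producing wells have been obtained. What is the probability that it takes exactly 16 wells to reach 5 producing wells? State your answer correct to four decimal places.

Y = trial on which the fifth success occurs; negative binomial, r=5, p=0.24.
P(Y=16) = C(15,4) · p^5 · (1−p)^11
= 1365 · 0.00079626 · 0.04886 = 0.053105

0.0531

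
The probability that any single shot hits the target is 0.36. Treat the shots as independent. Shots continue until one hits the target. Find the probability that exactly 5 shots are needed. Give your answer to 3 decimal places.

Geometric (trials to first success), p = 0.36.
P(Y = 5) = (1−p)^4 · p = 0.16777 · 0.36 = 0.06040

0.060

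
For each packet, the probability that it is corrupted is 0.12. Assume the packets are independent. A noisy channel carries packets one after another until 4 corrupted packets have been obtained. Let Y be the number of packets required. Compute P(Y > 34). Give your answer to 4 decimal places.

0.4047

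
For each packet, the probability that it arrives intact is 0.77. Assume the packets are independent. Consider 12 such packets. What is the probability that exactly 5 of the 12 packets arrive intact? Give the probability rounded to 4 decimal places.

0.0073

X ~ Binomial(n=12, p=0.77).
P(X=5) = C(12,5) · p^5 · (1−p)^7
= 792 · 0.27068 · 3.4048e-05 = 0.007299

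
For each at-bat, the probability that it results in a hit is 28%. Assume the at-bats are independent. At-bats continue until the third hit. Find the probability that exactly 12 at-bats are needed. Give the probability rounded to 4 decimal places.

0.0628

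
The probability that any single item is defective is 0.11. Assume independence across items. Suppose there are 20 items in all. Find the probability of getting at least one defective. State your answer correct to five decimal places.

0.90277

P(at least one) = 1 − P(none) = 1 − (1 − 0.11)^20
= 1 − 0.0972300 = 0.9027700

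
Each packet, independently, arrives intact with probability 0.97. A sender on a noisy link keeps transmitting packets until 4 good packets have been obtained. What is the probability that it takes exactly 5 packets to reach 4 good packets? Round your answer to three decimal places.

0.106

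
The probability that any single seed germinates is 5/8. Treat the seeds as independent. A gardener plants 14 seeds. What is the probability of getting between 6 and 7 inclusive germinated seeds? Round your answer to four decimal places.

X ~ Binomial(14, 0.625); P(6 ≤ X ≤ 7) = Σ C(14,k) p^k (1−p)^(14−k) over k:
  k=6: C(14,6)·0.625^6·0.375^8 = 0.069998
  k=7: C(14,7)·0.625^7·0.375^7 = 0.133330
Total = 0.203327

0.2033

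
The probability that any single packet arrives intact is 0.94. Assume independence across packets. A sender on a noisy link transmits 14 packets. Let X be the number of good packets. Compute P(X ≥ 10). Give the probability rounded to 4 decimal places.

0.9990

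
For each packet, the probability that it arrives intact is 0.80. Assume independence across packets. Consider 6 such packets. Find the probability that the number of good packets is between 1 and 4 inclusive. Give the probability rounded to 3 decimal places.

0.345

X ~ Binomial(6, 0.80); P(1 ≤ X ≤ 4) = Σ C(6,k) p^k (1−p)^(6−k) over k:
  k=1: C(6,1)·0.80^1·0.20^5 = 0.00154
  k=2: C(6,2)·0.80^2·0.20^4 = 0.01536
  k=3: C(6,3)·0.80^3·0.20^3 = 0.08192
  k=4: C(6,4)·0.80^4·0.20^2 = 0.24576
Total = 0.34458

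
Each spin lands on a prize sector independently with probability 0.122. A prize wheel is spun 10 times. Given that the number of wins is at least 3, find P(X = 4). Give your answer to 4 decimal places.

0.1887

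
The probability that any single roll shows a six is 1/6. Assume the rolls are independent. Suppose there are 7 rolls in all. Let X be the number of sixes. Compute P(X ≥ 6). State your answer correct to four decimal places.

0.0001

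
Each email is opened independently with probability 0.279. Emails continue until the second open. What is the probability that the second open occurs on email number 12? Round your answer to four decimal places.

0.0325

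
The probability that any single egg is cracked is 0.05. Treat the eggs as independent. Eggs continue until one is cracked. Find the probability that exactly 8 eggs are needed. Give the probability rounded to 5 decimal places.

0.03492

Geometric (trials to first success), p = 0.05.
P(Y = 8) = (1−p)^7 · p = 0.69834 · 0.05 = 0.0349169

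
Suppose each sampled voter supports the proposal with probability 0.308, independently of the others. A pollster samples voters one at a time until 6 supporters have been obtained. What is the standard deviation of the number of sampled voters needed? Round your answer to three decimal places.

6.616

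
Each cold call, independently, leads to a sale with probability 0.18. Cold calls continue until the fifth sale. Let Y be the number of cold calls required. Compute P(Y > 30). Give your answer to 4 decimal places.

Needing more than 30 cold calls ⇔ fewer than 5 successes in the first 30. With X ~ Binomial(30, 0.18), P(Y > 30) = P(X ≤ 4).
  k=0: C(30,0)·0.18^0·0.82^30 = 0.002597
  k=1: C(30,1)·0.18^1·0.82^29 = 0.017100
  k=2: C(30,2)·0.18^2·0.82^28 = 0.054428
  k=3: C(30,3)·0.18^3·0.82^27 = 0.111511
  k=4: C(30,4)·0.18^4·0.82^26 = 0.165227
P(X ≤ 4) = 0.350862

0.3509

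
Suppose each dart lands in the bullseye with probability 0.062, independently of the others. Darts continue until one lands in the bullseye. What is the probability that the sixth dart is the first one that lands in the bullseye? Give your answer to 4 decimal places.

Geometric (trials to first success), p = 0.062.
P(Y = 6) = (1−p)^5 · p = 0.72613 · 0.062 = 0.045020

0.0450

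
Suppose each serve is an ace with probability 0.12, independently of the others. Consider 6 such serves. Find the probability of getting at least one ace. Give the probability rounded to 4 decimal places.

0.5356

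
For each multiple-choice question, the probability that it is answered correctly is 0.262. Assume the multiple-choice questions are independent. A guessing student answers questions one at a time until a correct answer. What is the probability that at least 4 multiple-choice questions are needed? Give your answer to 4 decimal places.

0.4019

Y = number of multiple-choice questions to the first success; geometric, p = 0.262.
P(Y > 3) = P(first 3 all fail) = (1−p)^3 = 0.401947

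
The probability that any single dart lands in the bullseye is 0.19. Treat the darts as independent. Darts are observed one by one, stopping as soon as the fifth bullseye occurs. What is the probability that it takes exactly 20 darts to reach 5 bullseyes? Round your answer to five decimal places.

0.04068

Y = trial on which the fifth success occurs; negative binomial, r=5, p=0.19.
P(Y=20) = C(19,4) · p^5 · (1−p)^15
= 3876 · 0.00024761 · 0.042391 = 0.0406843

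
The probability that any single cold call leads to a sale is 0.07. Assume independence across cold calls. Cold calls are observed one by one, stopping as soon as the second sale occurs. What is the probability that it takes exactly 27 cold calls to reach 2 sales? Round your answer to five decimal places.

Y = trial on which the second success occurs; negative binomial, r=2, p=0.07.
P(Y=27) = C(26,1) · p^2 · (1−p)^25
= 26 · 0.0049 · 0.16296 = 0.0207608

0.02076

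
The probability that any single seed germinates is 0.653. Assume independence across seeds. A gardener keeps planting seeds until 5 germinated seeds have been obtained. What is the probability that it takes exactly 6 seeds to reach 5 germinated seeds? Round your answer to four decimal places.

0.2060

Y = trial on which the fifth success occurs; negative binomial, r=5, p=0.653.
P(Y=6) = C(5,4) · p^5 · (1−p)^1
= 5 · 0.11873 · 0.347 = 0.205999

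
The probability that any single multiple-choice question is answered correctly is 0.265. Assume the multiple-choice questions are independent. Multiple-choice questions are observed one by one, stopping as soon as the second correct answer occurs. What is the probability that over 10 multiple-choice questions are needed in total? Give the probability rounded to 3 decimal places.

0.212

Needing more than 10 multiple-choice questions ⇔ fewer than 2 successes in the first 10. With X ~ Binomial(10, 0.265), P(Y > 10) = P(X ≤ 1).
  k=0: C(10,0)·0.265^0·0.735^10 = 0.04601
  k=1: C(10,1)·0.265^1·0.735^9 = 0.16589
P(X ≤ 1) = 0.21191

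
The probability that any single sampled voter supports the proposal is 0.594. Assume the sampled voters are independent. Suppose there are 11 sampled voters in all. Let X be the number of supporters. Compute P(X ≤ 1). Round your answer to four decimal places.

0.0008

X ~ Binomial(11, 0.594); P(X ≤ 1) = Σ C(11,k) p^k (1−p)^(11−k) over k:
  k=0: C(11,0)·0.594^0·0.406^11 = 0.000049
  k=1: C(11,1)·0.594^1·0.406^10 = 0.000795
Total = 0.000845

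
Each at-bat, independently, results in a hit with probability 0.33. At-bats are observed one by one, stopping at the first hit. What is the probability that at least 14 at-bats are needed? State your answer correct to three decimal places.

Y = number of at-bats to the first success; geometric, p = 0.33.
P(Y > 13) = P(first 13 all fail) = (1−p)^13 = 0.00548

0.005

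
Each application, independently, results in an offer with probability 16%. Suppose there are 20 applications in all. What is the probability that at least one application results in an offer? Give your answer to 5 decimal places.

0.96941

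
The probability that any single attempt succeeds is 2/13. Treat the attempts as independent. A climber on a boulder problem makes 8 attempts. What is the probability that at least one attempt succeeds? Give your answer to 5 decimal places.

P(at least one) = 1 − P(none) = 1 − (1 − 0.153846)^8
= 1 − 0.2627814 = 0.7372186

0.73722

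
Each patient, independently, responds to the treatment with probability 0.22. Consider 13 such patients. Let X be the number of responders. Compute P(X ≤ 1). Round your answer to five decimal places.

0.18460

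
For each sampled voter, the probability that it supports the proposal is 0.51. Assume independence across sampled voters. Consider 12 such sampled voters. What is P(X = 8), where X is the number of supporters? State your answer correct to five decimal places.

0.13060

X ~ Binomial(n=12, p=0.51).
P(X=8) = C(12,8) · p^8 · (1−p)^4
= 495 · 0.0045768 · 0.057648 = 0.1306023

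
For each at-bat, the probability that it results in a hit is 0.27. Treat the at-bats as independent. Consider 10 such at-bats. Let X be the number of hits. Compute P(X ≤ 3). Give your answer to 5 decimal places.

X ~ Binomial(10, 0.27); P(X ≤ 3) = Σ C(10,k) p^k (1−p)^(10−k) over k:
  k=0: C(10,0)·0.27^0·0.73^10 = 0.0429763
  k=1: C(10,1)·0.27^1·0.73^9 = 0.1589533
  k=2: C(10,2)·0.27^2·0.73^8 = 0.2645592
  k=3: C(10,3)·0.27^3·0.73^7 = 0.2609351
Total = 0.7274239

0.72742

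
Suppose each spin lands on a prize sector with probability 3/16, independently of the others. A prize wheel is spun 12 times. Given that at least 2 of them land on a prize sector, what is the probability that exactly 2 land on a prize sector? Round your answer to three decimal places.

0.423

X ~ Binomial(12, 0.1875). Want P(X=2 | X≥2) = P(X=2) / P(X≥2).
P(X=2) = C(12,2)·0.1875^2·0.8125^10 = 0.29092
P(X≥2) = 1 − 0.08277 − 0.22921 = 0.68802
Ratio = 0.29092 / 0.68802 = 0.42285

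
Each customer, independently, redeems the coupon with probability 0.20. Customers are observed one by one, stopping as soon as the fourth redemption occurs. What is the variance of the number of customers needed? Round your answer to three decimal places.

80.000

Y = total customers until the fourth success; negative binomial with r=4, p=0.20.
Var(Y) = r(1−p)/p² = 4·0.80 / 0.20² = 80.00000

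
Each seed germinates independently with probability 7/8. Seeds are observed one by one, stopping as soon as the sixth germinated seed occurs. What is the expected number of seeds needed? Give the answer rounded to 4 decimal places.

6.8571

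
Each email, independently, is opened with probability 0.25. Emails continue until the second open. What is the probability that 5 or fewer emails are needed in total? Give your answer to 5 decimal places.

Finishing within 5 emails ⇔ at least 2 successes in the first 5. With X ~ Binomial(5, 0.25), P(Y ≤ 5) = 1 − P(X ≤ 1).
  k=0: C(5,0)·0.25^0·0.75^5 = 0.2373047
  k=1: C(5,1)·0.25^1·0.75^4 = 0.3955078
1 − 0.6328125 = 0.3671875

0.36719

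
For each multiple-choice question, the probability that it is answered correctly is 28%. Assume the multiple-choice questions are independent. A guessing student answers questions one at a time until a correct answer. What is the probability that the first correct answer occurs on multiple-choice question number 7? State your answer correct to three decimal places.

Geometric (trials to first success), p = 0.28.
P(Y = 7) = (1−p)^6 · p = 0.13931 · 0.28 = 0.03901

0.039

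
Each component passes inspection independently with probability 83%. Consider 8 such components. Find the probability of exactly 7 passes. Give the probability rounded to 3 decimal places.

X ~ Binomial(n=8, p=0.83).
P(X=7) = C(8,7) · p^7 · (1−p)^1
= 8 · 0.27136 · 0.17 = 0.36905

0.369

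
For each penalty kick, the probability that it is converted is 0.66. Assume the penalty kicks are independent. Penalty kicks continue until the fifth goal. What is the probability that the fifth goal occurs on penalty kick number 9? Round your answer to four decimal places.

Y = trial on which the fifth success occurs; negative binomial, r=5, p=0.66.
P(Y=9) = C(8,4) · p^5 · (1−p)^4
= 70 · 0.12523 · 0.013363 = 0.117148

0.1171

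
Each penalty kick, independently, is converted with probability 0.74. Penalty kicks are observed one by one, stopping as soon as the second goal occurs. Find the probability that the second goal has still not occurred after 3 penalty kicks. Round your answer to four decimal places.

Needing more than 3 penalty kicks ⇔ fewer than 2 successes in the first 3. With X ~ Binomial(3, 0.74), P(Y > 3) = P(X ≤ 1).
  k=0: C(3,0)·0.74^0·0.26^3 = 0.017576
  k=1: C(3,1)·0.74^1·0.26^2 = 0.150072
P(X ≤ 1) = 0.167648

0.1676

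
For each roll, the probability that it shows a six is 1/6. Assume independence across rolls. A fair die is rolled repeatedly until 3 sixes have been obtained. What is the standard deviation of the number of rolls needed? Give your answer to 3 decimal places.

Y = total rolls until the third success; negative binomial with r=3, p=0.166667.
SD(Y) = √[r(1−p)/p²] = √(90.00000) = 9.48683

9.487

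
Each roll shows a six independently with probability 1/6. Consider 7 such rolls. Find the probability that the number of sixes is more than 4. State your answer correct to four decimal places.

0.0020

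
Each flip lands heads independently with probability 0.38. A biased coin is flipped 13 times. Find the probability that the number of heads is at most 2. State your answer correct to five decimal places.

0.07655

X ~ Binomial(13, 0.38); P(X ≤ 2) = Σ C(13,k) p^k (1−p)^(13−k) over k:
  k=0: C(13,0)·0.38^0·0.62^13 = 0.0020003
  k=1: C(13,1)·0.38^1·0.62^12 = 0.0159378
  k=2: C(13,2)·0.38^2·0.62^11 = 0.0586098
Total = 0.0765479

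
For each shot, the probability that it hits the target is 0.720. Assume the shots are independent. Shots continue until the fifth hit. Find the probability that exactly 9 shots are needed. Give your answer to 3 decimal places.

0.083

Y = trial on which the fifth success occurs; negative binomial, r=5, p=0.72.
P(Y=9) = C(8,4) · p^5 · (1−p)^4
= 70 · 0.19349 · 0.0061466 = 0.08325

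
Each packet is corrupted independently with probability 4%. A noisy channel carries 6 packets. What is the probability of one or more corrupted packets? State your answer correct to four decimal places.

P(at least one) = 1 − P(none) = 1 − (1 − 0.04)^6
= 1 − 0.782758 = 0.217242

0.2172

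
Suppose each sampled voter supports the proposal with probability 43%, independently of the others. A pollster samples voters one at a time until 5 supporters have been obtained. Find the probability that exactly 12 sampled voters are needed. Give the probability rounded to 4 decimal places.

Y = trial on which the fifth success occurs; negative binomial, r=5, p=0.43.
P(Y=12) = C(11,4) · p^5 · (1−p)^7
= 330 · 0.014701 · 0.019549 = 0.094838

0.0948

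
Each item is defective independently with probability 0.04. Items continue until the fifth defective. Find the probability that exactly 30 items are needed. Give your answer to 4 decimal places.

Y = trial on which the fifth success occurs; negative binomial, r=5, p=0.04.
P(Y=30) = C(29,4) · p^5 · (1−p)^25
= 23751 · 1.024e-07 · 0.3604 = 0.000877

0.0009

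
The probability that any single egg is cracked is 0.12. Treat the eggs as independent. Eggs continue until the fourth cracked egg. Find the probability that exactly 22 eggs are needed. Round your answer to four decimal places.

0.0276

Y = trial on which the fourth success occurs; negative binomial, r=4, p=0.12.
P(Y=22) = C(21,3) · p^4 · (1−p)^18
= 1330 · 0.00020736 · 0.10016 = 0.027623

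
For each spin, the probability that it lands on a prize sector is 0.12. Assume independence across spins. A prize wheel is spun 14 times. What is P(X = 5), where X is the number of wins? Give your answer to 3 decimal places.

X ~ Binomial(n=14, p=0.12).
P(X=5) = C(14,5) · p^5 · (1−p)^9
= 2002 · 2.4883e-05 · 0.31648 = 0.01577

0.016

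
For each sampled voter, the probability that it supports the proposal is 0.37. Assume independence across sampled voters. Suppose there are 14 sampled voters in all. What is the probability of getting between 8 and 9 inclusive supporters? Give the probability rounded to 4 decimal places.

X ~ Binomial(14, 0.37); P(8 ≤ X ≤ 9) = Σ C(14,k) p^k (1−p)^(14−k) over k:
  k=8: C(14,8)·0.37^8·0.63^6 = 0.065950
  k=9: C(14,9)·0.37^9·0.63^5 = 0.025822
Total = 0.091771

0.0918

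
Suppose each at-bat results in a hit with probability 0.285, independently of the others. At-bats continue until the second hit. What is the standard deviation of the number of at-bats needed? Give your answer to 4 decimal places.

4.1959

Y = total at-bats until the second success; negative binomial with r=2, p=0.285.
SD(Y) = √[r(1−p)/p²] = √(17.605417) = 4.195881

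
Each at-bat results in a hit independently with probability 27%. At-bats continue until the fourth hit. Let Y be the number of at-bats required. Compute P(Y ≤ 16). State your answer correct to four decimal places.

0.6640

Finishing within 16 at-bats ⇔ at least 4 successes in the first 16. With X ~ Binomial(16, 0.27), P(Y ≤ 16) = 1 − P(X ≤ 3).
  k=0: C(16,0)·0.27^0·0.73^16 = 0.006504
  k=1: C(16,1)·0.27^1·0.73^15 = 0.038488
  k=2: C(16,2)·0.27^2·0.73^14 = 0.106765
  k=3: C(16,3)·0.27^3·0.73^13 = 0.184279
1 − 0.336036 = 0.663964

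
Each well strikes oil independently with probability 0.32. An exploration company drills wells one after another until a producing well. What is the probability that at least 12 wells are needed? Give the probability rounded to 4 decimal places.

Y = number of wells to the first success; geometric, p = 0.32.
P(Y > 11) = P(first 11 all fail) = (1−p)^11 = 0.014375

0.0144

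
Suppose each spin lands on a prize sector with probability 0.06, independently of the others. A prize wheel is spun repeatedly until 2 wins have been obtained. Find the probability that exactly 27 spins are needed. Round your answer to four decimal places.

0.0199

Y = trial on which the second success occurs; negative binomial, r=2, p=0.06.
P(Y=27) = C(26,1) · p^2 · (1−p)^25
= 26 · 0.0036 · 0.21291 = 0.019928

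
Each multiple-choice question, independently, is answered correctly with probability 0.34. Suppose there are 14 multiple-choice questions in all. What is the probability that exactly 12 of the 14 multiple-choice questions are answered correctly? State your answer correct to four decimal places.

0.0001

X ~ Binomial(n=14, p=0.34).
P(X=12) = C(14,12) · p^12 · (1−p)^2
= 91 · 2.3864e-06 · 0.4356 = 0.000095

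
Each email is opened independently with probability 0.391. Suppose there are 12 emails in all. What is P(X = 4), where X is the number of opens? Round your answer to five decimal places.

0.21890

X ~ Binomial(n=12, p=0.391).
P(X=4) = C(12,4) · p^4 · (1−p)^8
= 495 · 0.023373 · 0.018921 = 0.2189024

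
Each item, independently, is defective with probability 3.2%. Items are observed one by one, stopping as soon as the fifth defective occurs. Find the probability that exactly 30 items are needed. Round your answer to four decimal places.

Y = trial on which the fifth success occurs; negative binomial, r=5, p=0.032.
P(Y=30) = C(29,4) · p^5 · (1−p)^25
= 23751 · 3.3554e-08 · 0.44349 = 0.000353

0.0004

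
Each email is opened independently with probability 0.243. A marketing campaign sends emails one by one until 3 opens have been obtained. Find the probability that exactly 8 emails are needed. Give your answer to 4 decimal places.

Y = trial on which the third success occurs; negative binomial, r=3, p=0.243.
P(Y=8) = C(7,2) · p^3 · (1−p)^5
= 21 · 0.014349 · 0.24859 = 0.074906

0.0749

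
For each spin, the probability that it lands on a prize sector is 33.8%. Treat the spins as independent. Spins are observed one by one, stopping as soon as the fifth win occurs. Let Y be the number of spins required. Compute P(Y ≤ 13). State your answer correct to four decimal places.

0.4624

Finishing within 13 spins ⇔ at least 5 successes in the first 13. With X ~ Binomial(13, 0.338), P(Y ≤ 13) = 1 − P(X ≤ 4).
  k=0: C(13,0)·0.338^0·0.662^13 = 0.004690
  k=1: C(13,1)·0.338^1·0.662^12 = 0.031128
  k=2: C(13,2)·0.338^2·0.662^11 = 0.095360
  k=3: C(13,3)·0.338^3·0.662^10 = 0.178524
  k=4: C(13,4)·0.338^4·0.662^9 = 0.227874
1 − 0.537576 = 0.462424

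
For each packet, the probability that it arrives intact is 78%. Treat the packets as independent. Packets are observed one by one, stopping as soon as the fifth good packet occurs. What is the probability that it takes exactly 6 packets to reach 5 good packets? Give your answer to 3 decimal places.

0.318

Y = trial on which the fifth success occurs; negative binomial, r=5, p=0.78.
P(Y=6) = C(5,4) · p^5 · (1−p)^1
= 5 · 0.28872 · 0.22 = 0.31759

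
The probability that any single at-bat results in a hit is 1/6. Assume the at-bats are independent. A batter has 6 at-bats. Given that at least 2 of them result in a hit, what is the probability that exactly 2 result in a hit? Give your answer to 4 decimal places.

X ~ Binomial(6, 0.166667). Want P(X=2 | X≥2) = P(X=2) / P(X≥2).
P(X=2) = C(6,2)·0.166667^2·0.833333^4 = 0.200939
P(X≥2) = 1 − 0.334898 − 0.401878 = 0.263224
Ratio = 0.200939 / 0.263224 = 0.763374

0.7634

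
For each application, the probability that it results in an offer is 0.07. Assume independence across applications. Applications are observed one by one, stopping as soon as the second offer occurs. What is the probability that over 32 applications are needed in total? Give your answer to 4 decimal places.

0.3342

Needing more than 32 applications ⇔ fewer than 2 successes in the first 32. With X ~ Binomial(32, 0.07), P(Y > 32) = P(X ≤ 1).
  k=0: C(32,0)·0.07^0·0.93^32 = 0.098052
  k=1: C(32,1)·0.07^1·0.93^31 = 0.236167
P(X ≤ 1) = 0.334219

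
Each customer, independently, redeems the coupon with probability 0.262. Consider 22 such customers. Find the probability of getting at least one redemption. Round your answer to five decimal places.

0.99875

P(at least one) = 1 − P(none) = 1 − (1 − 0.262)^22
= 1 − 0.0012510 = 0.9987490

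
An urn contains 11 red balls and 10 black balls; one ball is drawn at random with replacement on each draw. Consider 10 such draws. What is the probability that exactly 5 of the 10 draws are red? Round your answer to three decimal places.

X ~ Binomial(n=10, p=0.523810).
P(X=5) = C(10,5) · p^5 · (1−p)^5
= 252 · 0.039434 · 0.024485 = 0.24332

0.243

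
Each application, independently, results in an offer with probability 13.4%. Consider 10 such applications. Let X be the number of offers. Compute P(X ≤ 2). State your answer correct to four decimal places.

X ~ Binomial(10, 0.134); P(X ≤ 2) = Σ C(10,k) p^k (1−p)^(10−k) over k:
  k=0: C(10,0)·0.134^0·0.866^10 = 0.237235
  k=1: C(10,1)·0.134^1·0.866^9 = 0.367084
  k=2: C(10,2)·0.134^2·0.866^8 = 0.255603
Total = 0.859922

0.8599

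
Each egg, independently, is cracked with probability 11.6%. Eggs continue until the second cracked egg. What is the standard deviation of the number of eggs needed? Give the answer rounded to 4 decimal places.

Y = total eggs until the second success; negative binomial with r=2, p=0.116.
SD(Y) = √[r(1−p)/p²] = √(131.391201) = 11.462600

11.4626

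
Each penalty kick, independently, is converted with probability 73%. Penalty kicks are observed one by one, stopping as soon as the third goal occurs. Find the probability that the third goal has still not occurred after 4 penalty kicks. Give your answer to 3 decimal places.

Needing more than 4 penalty kicks ⇔ fewer than 3 successes in the first 4. With X ~ Binomial(4, 0.73), P(Y > 4) = P(X ≤ 2).
  k=0: C(4,0)·0.73^0·0.27^4 = 0.00531
  k=1: C(4,1)·0.73^1·0.27^3 = 0.05747
  k=2: C(4,2)·0.73^2·0.27^2 = 0.23309
P(X ≤ 2) = 0.29588

0.296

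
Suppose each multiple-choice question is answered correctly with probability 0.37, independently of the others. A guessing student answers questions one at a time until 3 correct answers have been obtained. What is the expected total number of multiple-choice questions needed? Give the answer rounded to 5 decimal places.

8.10811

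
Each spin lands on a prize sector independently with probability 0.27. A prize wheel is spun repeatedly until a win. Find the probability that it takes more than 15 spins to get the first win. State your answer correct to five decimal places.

Y = number of spins to the first success; geometric, p = 0.27.
P(Y > 15) = P(first 15 all fail) = (1−p)^15 = 0.0089093

0.00891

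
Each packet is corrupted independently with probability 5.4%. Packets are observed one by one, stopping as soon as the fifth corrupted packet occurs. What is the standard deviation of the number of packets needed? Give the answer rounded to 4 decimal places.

Y = total packets until the fifth success; negative binomial with r=5, p=0.054.
SD(Y) = √[r(1−p)/p²] = √(1622.085048) = 40.275117

40.2751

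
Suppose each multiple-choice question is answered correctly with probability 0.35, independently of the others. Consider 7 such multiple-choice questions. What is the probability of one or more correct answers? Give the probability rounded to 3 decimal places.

0.951

P(at least one) = 1 − P(none) = 1 − (1 − 0.35)^7
= 1 − 0.04902 = 0.95098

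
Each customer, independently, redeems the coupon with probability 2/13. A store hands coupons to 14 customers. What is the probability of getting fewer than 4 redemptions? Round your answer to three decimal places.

0.843

X ~ Binomial(14, 0.153846); P(X ≤ 3) = Σ C(14,k) p^k (1−p)^(14−k) over k:
  k=0: C(14,0)·0.153846^0·0.846154^14 = 0.09645
  k=1: C(14,1)·0.153846^1·0.846154^13 = 0.24550
  k=2: C(14,2)·0.153846^2·0.846154^12 = 0.29014
  k=3: C(14,3)·0.153846^3·0.846154^11 = 0.21101
Total = 0.84310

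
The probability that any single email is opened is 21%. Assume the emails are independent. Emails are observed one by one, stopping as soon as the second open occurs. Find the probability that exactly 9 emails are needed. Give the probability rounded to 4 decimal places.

0.0678

Y = trial on which the second success occurs; negative binomial, r=2, p=0.21.
P(Y=9) = C(8,1) · p^2 · (1−p)^7
= 8 · 0.0441 · 0.19204 = 0.067751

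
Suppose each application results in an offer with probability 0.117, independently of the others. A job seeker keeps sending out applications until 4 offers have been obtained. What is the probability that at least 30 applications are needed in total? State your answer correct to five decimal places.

Needing more than 29 applications ⇔ fewer than 4 successes in the first 29. With X ~ Binomial(29, 0.117), P(Y > 29) = P(X ≤ 3).
  k=0: C(29,0)·0.117^0·0.883^29 = 0.0270932
  k=1: C(29,1)·0.117^1·0.883^28 = 0.1041079
  k=2: C(29,2)·0.117^2·0.883^27 = 0.1931242
  k=3: C(29,3)·0.117^3·0.883^26 = 0.2303056
P(X ≤ 3) = 0.5546309

0.55463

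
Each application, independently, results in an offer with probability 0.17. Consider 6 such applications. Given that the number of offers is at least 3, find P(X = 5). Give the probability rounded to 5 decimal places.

X ~ Binomial(6, 0.17). Want P(X=5 | X≥3) = P(X=5) / P(X≥3).
P(X=5) = C(6,5)·0.17^5·0.83^1 = 0.0007071
P(X≥3) = 1 − 0.3269404 − 0.4017821 − 0.2057318 = 0.0655457
Ratio = 0.0007071 / 0.0655457 = 0.0107877

0.01079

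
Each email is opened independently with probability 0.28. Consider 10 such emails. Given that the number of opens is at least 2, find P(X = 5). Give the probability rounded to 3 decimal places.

X ~ Binomial(10, 0.28). Want P(X=5 | X≥2) = P(X=5) / P(X≥2).
P(X=5) = C(10,5)·0.28^5·0.72^5 = 0.08392
P(X≥2) = 1 − 0.03744 − 0.14560 = 0.81696
Ratio = 0.08392 / 0.81696 = 0.10272

0.103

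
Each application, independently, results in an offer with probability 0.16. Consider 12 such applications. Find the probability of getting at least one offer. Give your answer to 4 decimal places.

P(at least one) = 1 − P(none) = 1 − (1 − 0.16)^12
= 1 − 0.123410 = 0.876590

0.8766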